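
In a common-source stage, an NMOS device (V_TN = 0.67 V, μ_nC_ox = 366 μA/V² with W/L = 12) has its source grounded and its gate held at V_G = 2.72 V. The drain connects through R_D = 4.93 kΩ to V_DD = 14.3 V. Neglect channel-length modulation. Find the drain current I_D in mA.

V_GS = V_G = 2.72 V, so V_ov = 2.72 − 0.67 = 2.05 V.
k_n = μ_nC_ox · (W/L) = 4.392 mA/V².
Assume saturation: I_D = ½ k_n V_ov² = 0.5 × 4.392 × 2.05² = 9.23 mA, giving V_DS = V_DD − I_D R_D = 14.3 − 9.23 × 4.93 = -31.2 V.
But -31.2 V < V_ov = 2.05 V, so the device is actually in triode.
In triode I_D = k_n[V_ov V_DS − ½ V_DS²] and I_D = (V_DD − V_DS)/R_D. Equating: 10.8 V_DS² − 45.39 V_DS + 14.3 = 0, giving V_DS = 0.343 V (the root below V_ov).
I_D = (14.3 − 0.343) / 4.93 = 2.83 mA.

I_D = 2.83 mA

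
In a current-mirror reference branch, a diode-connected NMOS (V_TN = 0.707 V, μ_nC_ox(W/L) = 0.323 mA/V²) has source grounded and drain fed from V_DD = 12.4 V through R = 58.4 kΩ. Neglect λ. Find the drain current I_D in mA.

I_D = 0.182 mA

With gate tied to drain, V_GS = V_DS ≥ V_GS − V_TN, so the device is in saturation.
KCL at the drain: ½ k_n (V_GS − V_TN)² = (V_DD − V_GS)/R.
Let x = V_GS − 0.707. Then 9.43 x² + x − 11.69 = 0, giving x = 1.06 V (positive root), so V_GS = 1.77 V.
I_D = (V_DD − V_GS)/R = (12.4 − 1.77) / 58.4 = 0.182 mA.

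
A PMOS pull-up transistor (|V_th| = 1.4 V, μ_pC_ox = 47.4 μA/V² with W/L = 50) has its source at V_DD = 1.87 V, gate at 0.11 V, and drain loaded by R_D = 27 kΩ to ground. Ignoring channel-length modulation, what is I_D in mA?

V_SG = V_DD − V_G = 1.87 − 0.11 = 1.76 V, so V_ov = 1.76 − 1.4 = 0.36 V.
k_p = μ_pC_ox · (W/L) = 2.37 mA/V².
Assume saturation: I_D = ½ k_p V_ov² = 0.5 × 2.37 × 0.36² = 0.154 mA, giving V_SD = V_DD − I_D R_D = 1.87 − 0.154 × 27 = -2.28 V.
But -2.28 V < V_ov = 0.36 V, so the device is actually in triode.
In triode I_D = k_p[V_ov V_SD − ½ V_SD²] and I_D = (V_DD − V_SD)/R_D. Equating: 32 V_SD² − 24.04 V_SD + 1.87 = 0, giving V_SD = 0.0881 V (the root below V_ov).
I_D = (1.87 − 0.0881) / 27 = 0.066 mA.

I_D = 0.0660 mA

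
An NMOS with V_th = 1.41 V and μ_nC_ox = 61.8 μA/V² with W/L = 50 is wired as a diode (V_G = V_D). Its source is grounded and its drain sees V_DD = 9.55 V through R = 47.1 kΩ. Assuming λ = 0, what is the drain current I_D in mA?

I_D = 0.166 mA

With gate tied to drain, V_GS = V_DS ≥ V_GS − V_th, so the device is in saturation.
k_n = μ_nC_ox · (W/L) = 3.09 mA/V².
KCL at the drain: ½ k_n (V_GS − V_th)² = (V_DD − V_GS)/R.
Let x = V_GS − 1.41. Then 72.8 x² + x − 8.14 = 0, giving x = 0.328 V (positive root), so V_GS = 1.74 V.
I_D = (V_DD − V_GS)/R = (9.55 − 1.74) / 47.1 = 0.166 mA.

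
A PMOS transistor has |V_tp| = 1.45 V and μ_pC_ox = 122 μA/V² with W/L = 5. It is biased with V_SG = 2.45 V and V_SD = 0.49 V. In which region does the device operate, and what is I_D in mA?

k_p = μ_pC_ox · (W/L) = 0.61 mA/V².
V_ov = V_SG − |V_tp| = 2.45 − 1.45 = 1 V.
Since V_SD = 0.49 V < V_ov = 1 V, the device is in the triode region.
I_D = k_p [V_ov · V_SD − ½ V_SD²] = 0.61 × [1 × 0.49 − 0.5 × 0.49²] = 0.226 mA.

Triode; I_D = 0.226 mA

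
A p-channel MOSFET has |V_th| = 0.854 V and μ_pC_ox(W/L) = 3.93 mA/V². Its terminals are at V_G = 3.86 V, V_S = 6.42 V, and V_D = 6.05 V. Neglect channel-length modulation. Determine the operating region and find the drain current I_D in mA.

Triode; I_D = 2.21 mA

V_SG = V_S − V_G = 6.42 − 3.86 = 2.56 V; V_SD = V_S − V_D = 6.42 − 6.05 = 0.37 V.
V_ov = V_SG − |V_th| = 2.56 − 0.854 = 1.71 V.
Since V_SD = 0.37 V < V_ov = 1.71 V, the device is in the triode region.
I_D = k_p [V_ov · V_SD − ½ V_SD²] = 3.93 × [1.71 × 0.37 − 0.5 × 0.37²] = 2.21 mA.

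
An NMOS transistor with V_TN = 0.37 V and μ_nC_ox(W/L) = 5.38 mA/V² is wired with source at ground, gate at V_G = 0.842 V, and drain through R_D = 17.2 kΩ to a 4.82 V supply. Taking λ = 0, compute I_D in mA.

V_GS = V_G = 0.842 V, so V_ov = 0.842 − 0.37 = 0.472 V.
Assume saturation: I_D = ½ k_n V_ov² = 0.5 × 5.38 × 0.472² = 0.599 mA, giving V_DS = V_DD − I_D R_D = 4.82 − 0.599 × 17.2 = -5.49 V.
But -5.49 V < V_ov = 0.472 V, so the device is actually in triode.
In triode I_D = k_n[V_ov V_DS − ½ V_DS²] and I_D = (V_DD − V_DS)/R_D. Equating: 46.3 V_DS² − 44.68 V_DS + 4.82 = 0, giving V_DS = 0.124 V (the root below V_ov).
I_D = (4.82 − 0.124) / 17.2 = 0.273 mA.

I_D = 0.273 mA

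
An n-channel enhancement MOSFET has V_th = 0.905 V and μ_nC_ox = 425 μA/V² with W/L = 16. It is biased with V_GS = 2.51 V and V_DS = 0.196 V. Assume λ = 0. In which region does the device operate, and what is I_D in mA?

Triode; I_D = 2.01 mA

k_n = μ_nC_ox · (W/L) = 6.8 mA/V².
V_ov = V_GS − V_th = 2.51 − 0.905 = 1.6 V.
Since V_DS = 0.196 V < V_ov = 1.6 V, the device is in the triode region.
I_D = k_n [V_ov · V_DS − ½ V_DS²] = 6.8 × [1.6 × 0.196 − 0.5 × 0.196²] = 2.01 mA.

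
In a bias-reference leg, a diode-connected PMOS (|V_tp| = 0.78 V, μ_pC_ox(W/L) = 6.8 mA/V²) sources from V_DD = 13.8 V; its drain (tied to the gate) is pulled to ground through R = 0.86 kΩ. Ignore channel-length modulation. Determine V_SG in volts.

V_SG = 2.73 V

With gate tied to drain, V_SG = V_SD ≥ V_SG − |V_tp|, so the device is in saturation.
KCL at the drain: ½ k_p (V_SG − |V_tp|)² = (V_DD − V_SG)/R.
Let x = V_SG − 0.78. Then 2.92 x² + x − 13.02 = 0, giving x = 1.95 V (positive root), so V_SG = 2.73 V.
I_D = (V_DD − V_SG)/R = (13.8 − 2.73) / 0.86 = 12.9 mA.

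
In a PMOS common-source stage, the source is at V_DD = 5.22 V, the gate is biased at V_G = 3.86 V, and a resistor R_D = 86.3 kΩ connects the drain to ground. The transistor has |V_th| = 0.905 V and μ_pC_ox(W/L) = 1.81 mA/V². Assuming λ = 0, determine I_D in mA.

V_SG = V_DD − V_G = 5.22 − 3.86 = 1.36 V, so V_ov = 1.36 − 0.905 = 0.455 V.
Assume saturation: I_D = ½ k_p V_ov² = 0.5 × 1.81 × 0.455² = 0.187 mA, giving V_SD = V_DD − I_D R_D = 5.22 − 0.187 × 86.3 = -10.9 V.
But -10.9 V < V_ov = 0.455 V, so the device is actually in triode.
In triode I_D = k_p[V_ov V_SD − ½ V_SD²] and I_D = (V_DD − V_SD)/R_D. Equating: 78.1 V_SD² − 72.07 V_SD + 5.22 = 0, giving V_SD = 0.0792 V (the root below V_ov).
I_D = (5.22 − 0.0792) / 86.3 = 0.0596 mA.

I_D = 0.0596 mA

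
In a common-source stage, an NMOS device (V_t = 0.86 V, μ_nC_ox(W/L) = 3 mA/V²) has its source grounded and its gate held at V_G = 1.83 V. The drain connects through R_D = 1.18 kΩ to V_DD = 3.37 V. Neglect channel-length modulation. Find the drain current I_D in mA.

I_D = 1.41 mA

V_GS = V_G = 1.83 V, so V_ov = 1.83 − 0.86 = 0.97 V.
Assume saturation: I_D = ½ k_n V_ov² = 0.5 × 3 × 0.97² = 1.41 mA, giving V_DS = V_DD − I_D R_D = 3.37 − 1.41 × 1.18 = 1.7 V.
V_DS = 1.7 V ≥ V_ov = 0.97 V, confirming saturation.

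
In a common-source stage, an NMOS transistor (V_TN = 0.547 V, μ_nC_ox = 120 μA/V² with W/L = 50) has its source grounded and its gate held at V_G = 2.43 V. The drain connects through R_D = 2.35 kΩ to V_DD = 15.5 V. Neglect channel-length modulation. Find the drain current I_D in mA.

I_D = 6.31 mA

V_GS = V_G = 2.43 V, so V_ov = 2.43 − 0.547 = 1.88 V.
k_n = μ_nC_ox · (W/L) = 6 mA/V².
Assume saturation: I_D = ½ k_n V_ov² = 0.5 × 6 × 1.88² = 10.6 mA, giving V_DS = V_DD − I_D R_D = 15.5 − 10.6 × 2.35 = -9.5 V.
But -9.5 V < V_ov = 1.88 V, so the device is actually in triode.
In triode I_D = k_n[V_ov V_DS − ½ V_DS²] and I_D = (V_DD − V_DS)/R_D. Equating: 7.05 V_DS² − 27.55 V_DS + 15.5 = 0, giving V_DS = 0.681 V (the root below V_ov).
I_D = (15.5 − 0.681) / 2.35 = 6.31 mA.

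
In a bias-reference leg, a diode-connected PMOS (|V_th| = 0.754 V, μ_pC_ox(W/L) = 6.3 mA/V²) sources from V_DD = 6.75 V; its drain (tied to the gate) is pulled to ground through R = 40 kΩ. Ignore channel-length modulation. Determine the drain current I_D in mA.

I_D = 0.145 mA

With gate tied to drain, V_SG = V_SD ≥ V_SG − |V_th|, so the device is in saturation.
KCL at the drain: ½ k_p (V_SG − |V_th|)² = (V_DD − V_SG)/R.
Let x = V_SG − 0.754. Then 126 x² + x − 5.996 = 0, giving x = 0.214 V (positive root), so V_SG = 0.968 V.
I_D = (V_DD − V_SG)/R = (6.75 − 0.968) / 40 = 0.145 mA.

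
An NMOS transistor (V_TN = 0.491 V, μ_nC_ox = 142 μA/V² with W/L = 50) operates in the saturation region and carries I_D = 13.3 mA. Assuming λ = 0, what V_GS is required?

V_GS = 2.43 V

k_n = μ_nC_ox · (W/L) = 7.1 mA/V².
In saturation I_D = ½ k_n (V_GS − V_TN)², so V_GS − V_TN = √(2 I_D / k_n) = √(2 × 13.3 / 7.1) = 1.94 V.
V_GS = 0.491 + 1.94 = 2.43 V.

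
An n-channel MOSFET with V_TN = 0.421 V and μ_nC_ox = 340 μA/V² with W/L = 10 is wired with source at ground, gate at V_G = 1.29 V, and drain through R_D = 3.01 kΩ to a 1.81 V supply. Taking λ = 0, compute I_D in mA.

V_GS = V_G = 1.29 V, so V_ov = 1.29 − 0.421 = 0.869 V.
k_n = μ_nC_ox · (W/L) = 3.4 mA/V².
Assume saturation: I_D = ½ k_n V_ov² = 0.5 × 3.4 × 0.869² = 1.28 mA, giving V_DS = V_DD − I_D R_D = 1.81 − 1.28 × 3.01 = -2.05 V.
But -2.05 V < V_ov = 0.869 V, so the device is actually in triode.
In triode I_D = k_n[V_ov V_DS − ½ V_DS²] and I_D = (V_DD − V_DS)/R_D. Equating: 5.12 V_DS² − 9.893 V_DS + 1.81 = 0, giving V_DS = 0.205 V (the root below V_ov).
I_D = (1.81 − 0.205) / 3.01 = 0.533 mA.

I_D = 0.533 mA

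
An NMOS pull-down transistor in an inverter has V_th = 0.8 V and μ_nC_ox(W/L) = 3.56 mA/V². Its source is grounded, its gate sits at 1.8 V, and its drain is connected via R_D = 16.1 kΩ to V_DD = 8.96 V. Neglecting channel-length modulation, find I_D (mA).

I_D = 0.546 mA

V_GS = V_G = 1.8 V, so V_ov = 1.8 − 0.8 = 1 V.
Assume saturation: I_D = ½ k_n V_ov² = 0.5 × 3.56 × 1² = 1.78 mA, giving V_DS = V_DD − I_D R_D = 8.96 − 1.78 × 16.1 = -19.7 V.
But -19.7 V < V_ov = 1 V, so the device is actually in triode.
In triode I_D = k_n[V_ov V_DS − ½ V_DS²] and I_D = (V_DD − V_DS)/R_D. Equating: 28.7 V_DS² − 58.32 V_DS + 8.96 = 0, giving V_DS = 0.167 V (the root below V_ov).
I_D = (8.96 − 0.167) / 16.1 = 0.546 mA.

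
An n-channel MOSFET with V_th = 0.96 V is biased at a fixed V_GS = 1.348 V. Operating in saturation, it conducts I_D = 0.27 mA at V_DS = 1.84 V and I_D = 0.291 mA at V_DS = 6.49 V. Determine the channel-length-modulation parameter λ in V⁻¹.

λ = 0.0173 V⁻¹

With V_GS fixed, I_D ∝ (1 + λ V_DS) in saturation, so I_D2/I_D1 = (1 + λ V_DS2)/(1 + λ V_DS1).
0.291/0.27 = 1.078 = (1 + 6.49 λ)/(1 + 1.84 λ).
Solving: λ (I_D1 V_DS2 − I_D2 V_DS1) = I_D2 − I_D1, so λ = (0.291 − 0.27) / (0.27 × 6.49 − 0.291 × 1.84) = 0.021 / 1.22 = 0.0173 V⁻¹.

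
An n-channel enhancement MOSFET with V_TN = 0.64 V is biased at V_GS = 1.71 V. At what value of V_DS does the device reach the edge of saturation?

The boundary between triode and saturation is V_DS = V_GS − V_TN = V_ov.
V_ov = 1.71 − 0.64 = 1.07 V.

V_DS,sat = 1.07 V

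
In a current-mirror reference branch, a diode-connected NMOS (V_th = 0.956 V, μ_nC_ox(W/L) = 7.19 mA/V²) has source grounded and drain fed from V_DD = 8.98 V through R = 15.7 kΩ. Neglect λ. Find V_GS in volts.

With gate tied to drain, V_GS = V_DS ≥ V_GS − V_th, so the device is in saturation.
KCL at the drain: ½ k_n (V_GS − V_th)² = (V_DD − V_GS)/R.
Let x = V_GS − 0.956. Then 56.4 x² + x − 8.024 = 0, giving x = 0.368 V (positive root), so V_GS = 1.32 V.
I_D = (V_DD − V_GS)/R = (8.98 − 1.32) / 15.7 = 0.488 mA.

V_GS = 1.32 V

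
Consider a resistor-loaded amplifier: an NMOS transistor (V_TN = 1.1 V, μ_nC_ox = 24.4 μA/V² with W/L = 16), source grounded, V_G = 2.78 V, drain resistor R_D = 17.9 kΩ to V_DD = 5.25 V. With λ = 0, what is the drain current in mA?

V_GS = V_G = 2.78 V, so V_ov = 2.78 − 1.1 = 1.68 V.
k_n = μ_nC_ox · (W/L) = 0.3904 mA/V².
Assume saturation: I_D = ½ k_n V_ov² = 0.5 × 0.3904 × 1.68² = 0.551 mA, giving V_DS = V_DD − I_D R_D = 5.25 − 0.551 × 17.9 = -4.61 V.
But -4.61 V < V_ov = 1.68 V, so the device is actually in triode.
In triode I_D = k_n[V_ov V_DS − ½ V_DS²] and I_D = (V_DD − V_DS)/R_D. Equating: 3.49 V_DS² − 12.74 V_DS + 5.25 = 0, giving V_DS = 0.474 V (the root below V_ov).
I_D = (5.25 − 0.474) / 17.9 = 0.267 mA.

I_D = 0.267 mA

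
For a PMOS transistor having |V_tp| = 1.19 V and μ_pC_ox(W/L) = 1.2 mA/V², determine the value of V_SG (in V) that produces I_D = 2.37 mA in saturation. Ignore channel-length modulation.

V_SG = 3.18 V

In saturation I_D = ½ k_p (V_SG − |V_tp|)², so V_SG − |V_tp| = √(2 I_D / k_p) = √(2 × 2.37 / 1.2) = 1.99 V.
V_SG = 1.19 + 1.99 = 3.18 V.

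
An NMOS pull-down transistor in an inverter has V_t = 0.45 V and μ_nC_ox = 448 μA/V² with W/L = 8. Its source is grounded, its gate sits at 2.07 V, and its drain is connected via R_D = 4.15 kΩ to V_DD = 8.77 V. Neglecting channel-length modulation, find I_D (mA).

I_D = 2.02 mA

V_GS = V_G = 2.07 V, so V_ov = 2.07 − 0.45 = 1.62 V.
k_n = μ_nC_ox · (W/L) = 3.584 mA/V².
Assume saturation: I_D = ½ k_n V_ov² = 0.5 × 3.584 × 1.62² = 4.7 mA, giving V_DS = V_DD − I_D R_D = 8.77 − 4.7 × 4.15 = -10.7 V.
But -10.7 V < V_ov = 1.62 V, so the device is actually in triode.
In triode I_D = k_n[V_ov V_DS − ½ V_DS²] and I_D = (V_DD − V_DS)/R_D. Equating: 7.44 V_DS² − 25.1 V_DS + 8.77 = 0, giving V_DS = 0.396 V (the root below V_ov).
I_D = (8.77 − 0.396) / 4.15 = 2.02 mA.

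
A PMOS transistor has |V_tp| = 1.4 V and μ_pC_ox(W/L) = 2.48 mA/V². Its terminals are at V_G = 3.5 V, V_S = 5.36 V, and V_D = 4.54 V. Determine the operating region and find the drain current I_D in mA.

V_SG = V_S − V_G = 5.36 − 3.5 = 1.86 V; V_SD = V_S − V_D = 5.36 − 4.54 = 0.82 V.
V_ov = V_SG − |V_tp| = 1.86 − 1.4 = 0.46 V.
Since V_SD = 0.82 V ≥ V_ov = 0.46 V, the device is in saturation.
I_D = ½ k_p V_ov² = 0.5 × 2.48 × 0.46² = 0.262 mA.

Saturation; I_D = 0.262 mA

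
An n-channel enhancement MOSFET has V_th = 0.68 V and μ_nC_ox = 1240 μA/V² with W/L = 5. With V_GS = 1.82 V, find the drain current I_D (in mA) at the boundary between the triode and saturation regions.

I_D = 4.03 mA

At the boundary V_DS = V_ov = V_GS − V_th = 1.82 − 0.68 = 1.14 V.
k_n = μ_nC_ox · (W/L) = 6.2 mA/V².
I_D = ½ k_n V_ov² = 0.5 × 6.2 × 1.14² = 4.03 mA.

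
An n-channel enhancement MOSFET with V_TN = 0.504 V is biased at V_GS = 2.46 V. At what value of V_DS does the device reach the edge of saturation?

V_DS,sat = 1.96 V

The boundary between triode and saturation is V_DS = V_GS − V_TN = V_ov.
V_ov = 2.46 − 0.504 = 1.96 V.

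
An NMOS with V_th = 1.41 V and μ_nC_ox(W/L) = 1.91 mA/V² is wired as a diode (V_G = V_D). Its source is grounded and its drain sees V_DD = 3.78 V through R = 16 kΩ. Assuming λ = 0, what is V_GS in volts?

V_GS = 1.77 V

With gate tied to drain, V_GS = V_DS ≥ V_GS − V_th, so the device is in saturation.
KCL at the drain: ½ k_n (V_GS − V_th)² = (V_DD − V_GS)/R.
Let x = V_GS − 1.41. Then 15.3 x² + x − 2.37 = 0, giving x = 0.362 V (positive root), so V_GS = 1.77 V.
I_D = (V_DD − V_GS)/R = (3.78 − 1.77) / 16 = 0.125 mA.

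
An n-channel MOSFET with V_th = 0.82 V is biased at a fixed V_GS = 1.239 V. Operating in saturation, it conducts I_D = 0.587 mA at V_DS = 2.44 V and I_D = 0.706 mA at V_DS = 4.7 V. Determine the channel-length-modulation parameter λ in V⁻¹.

λ = 0.115 V⁻¹

With V_GS fixed, I_D ∝ (1 + λ V_DS) in saturation, so I_D2/I_D1 = (1 + λ V_DS2)/(1 + λ V_DS1).
0.706/0.587 = 1.203 = (1 + 4.7 λ)/(1 + 2.44 λ).
Solving: λ (I_D1 V_DS2 − I_D2 V_DS1) = I_D2 − I_D1, so λ = (0.706 − 0.587) / (0.587 × 4.7 − 0.706 × 2.44) = 0.119 / 1.04 = 0.115 V⁻¹.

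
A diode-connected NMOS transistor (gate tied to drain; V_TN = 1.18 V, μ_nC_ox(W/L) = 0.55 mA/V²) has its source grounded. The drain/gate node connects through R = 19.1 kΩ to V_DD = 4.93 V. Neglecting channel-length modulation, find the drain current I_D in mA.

With gate tied to drain, V_GS = V_DS ≥ V_GS − V_TN, so the device is in saturation.
KCL at the drain: ½ k_n (V_GS − V_TN)² = (V_DD − V_GS)/R.
Let x = V_GS − 1.18. Then 5.25 x² + x − 3.75 = 0, giving x = 0.755 V (positive root), so V_GS = 1.94 V.
I_D = (V_DD − V_GS)/R = (4.93 − 1.94) / 19.1 = 0.157 mA.

I_D = 0.157 mA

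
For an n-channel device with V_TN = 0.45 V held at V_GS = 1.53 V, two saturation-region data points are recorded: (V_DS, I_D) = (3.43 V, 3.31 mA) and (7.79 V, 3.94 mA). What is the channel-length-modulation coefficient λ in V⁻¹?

λ = 0.0513 V⁻¹

With V_GS fixed, I_D ∝ (1 + λ V_DS) in saturation, so I_D2/I_D1 = (1 + λ V_DS2)/(1 + λ V_DS1).
3.94/3.31 = 1.19 = (1 + 7.79 λ)/(1 + 3.43 λ).
Solving: λ (I_D1 V_DS2 − I_D2 V_DS1) = I_D2 − I_D1, so λ = (3.94 − 3.31) / (3.31 × 7.79 − 3.94 × 3.43) = 0.63 / 12.3 = 0.0513 V⁻¹.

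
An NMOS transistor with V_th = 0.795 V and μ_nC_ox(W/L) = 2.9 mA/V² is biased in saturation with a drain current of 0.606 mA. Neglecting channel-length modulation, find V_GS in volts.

V_GS = 1.44 V

In saturation I_D = ½ k_n (V_GS − V_th)², so V_GS − V_th = √(2 I_D / k_n) = √(2 × 0.606 / 2.9) = 0.646 V.
V_GS = 0.795 + 0.646 = 1.44 V.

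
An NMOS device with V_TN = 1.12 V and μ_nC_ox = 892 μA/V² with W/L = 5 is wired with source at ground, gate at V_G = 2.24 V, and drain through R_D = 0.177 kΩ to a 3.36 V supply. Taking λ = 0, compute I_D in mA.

V_GS = V_G = 2.24 V, so V_ov = 2.24 − 1.12 = 1.12 V.
k_n = μ_nC_ox · (W/L) = 4.46 mA/V².
Assume saturation: I_D = ½ k_n V_ov² = 0.5 × 4.46 × 1.12² = 2.8 mA, giving V_DS = V_DD − I_D R_D = 3.36 − 2.8 × 0.177 = 2.86 V.
V_DS = 2.86 V ≥ V_ov = 1.12 V, confirming saturation.

I_D = 2.80 mA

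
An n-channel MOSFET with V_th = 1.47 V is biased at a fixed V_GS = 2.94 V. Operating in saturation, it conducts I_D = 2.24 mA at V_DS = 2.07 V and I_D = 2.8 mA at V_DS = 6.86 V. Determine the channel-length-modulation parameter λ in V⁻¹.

With V_GS fixed, I_D ∝ (1 + λ V_DS) in saturation, so I_D2/I_D1 = (1 + λ V_DS2)/(1 + λ V_DS1).
2.8/2.24 = 1.25 = (1 + 6.86 λ)/(1 + 2.07 λ).
Solving: λ (I_D1 V_DS2 − I_D2 V_DS1) = I_D2 − I_D1, so λ = (2.8 − 2.24) / (2.24 × 6.86 − 2.8 × 2.07) = 0.56 / 9.57 = 0.0585 V⁻¹.

λ = 0.0585 V⁻¹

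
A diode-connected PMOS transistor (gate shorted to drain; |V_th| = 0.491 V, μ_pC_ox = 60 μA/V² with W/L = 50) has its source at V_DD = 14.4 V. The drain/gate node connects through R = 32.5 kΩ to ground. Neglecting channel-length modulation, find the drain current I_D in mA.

I_D = 0.412 mA

With gate tied to drain, V_SG = V_SD ≥ V_SG − |V_th|, so the device is in saturation.
k_p = μ_pC_ox · (W/L) = 3 mA/V².
KCL at the drain: ½ k_p (V_SG − |V_th|)² = (V_DD − V_SG)/R.
Let x = V_SG − 0.491. Then 48.8 x² + x − 13.91 = 0, giving x = 0.524 V (positive root), so V_SG = 1.01 V.
I_D = (V_DD − V_SG)/R = (14.4 − 1.01) / 32.5 = 0.412 mA.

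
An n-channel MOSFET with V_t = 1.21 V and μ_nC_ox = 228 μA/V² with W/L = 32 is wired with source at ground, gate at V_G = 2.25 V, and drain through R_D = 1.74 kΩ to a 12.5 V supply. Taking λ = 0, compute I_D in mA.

I_D = 3.95 mA

V_GS = V_G = 2.25 V, so V_ov = 2.25 − 1.21 = 1.04 V.
k_n = μ_nC_ox · (W/L) = 7.296 mA/V².
Assume saturation: I_D = ½ k_n V_ov² = 0.5 × 7.296 × 1.04² = 3.95 mA, giving V_DS = V_DD − I_D R_D = 12.5 − 3.95 × 1.74 = 5.63 V.
V_DS = 5.63 V ≥ V_ov = 1.04 V, confirming saturation.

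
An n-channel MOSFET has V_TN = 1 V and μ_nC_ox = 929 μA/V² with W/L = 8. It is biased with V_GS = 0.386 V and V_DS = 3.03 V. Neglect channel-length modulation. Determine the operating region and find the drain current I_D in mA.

Cutoff; I_D = 0 mA

V_GS = 0.386 V < V_TN = 1 V, so the transistor is in cutoff.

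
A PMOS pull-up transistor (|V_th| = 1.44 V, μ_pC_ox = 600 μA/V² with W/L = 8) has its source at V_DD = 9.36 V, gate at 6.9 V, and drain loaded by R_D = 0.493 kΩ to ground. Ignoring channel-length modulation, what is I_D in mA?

V_SG = V_DD − V_G = 9.36 − 6.9 = 2.46 V, so V_ov = 2.46 − 1.44 = 1.02 V.
k_p = μ_pC_ox · (W/L) = 4.8 mA/V².
Assume saturation: I_D = ½ k_p V_ov² = 0.5 × 4.8 × 1.02² = 2.5 mA, giving V_SD = V_DD − I_D R_D = 9.36 − 2.5 × 0.493 = 8.13 V.
V_SD = 8.13 V ≥ V_ov = 1.02 V, confirming saturation.

I_D = 2.50 mA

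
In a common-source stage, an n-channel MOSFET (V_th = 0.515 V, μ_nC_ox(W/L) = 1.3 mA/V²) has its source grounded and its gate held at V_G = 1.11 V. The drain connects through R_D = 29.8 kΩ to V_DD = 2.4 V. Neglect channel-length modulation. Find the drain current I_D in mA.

I_D = 0.0769 mA

V_GS = V_G = 1.11 V, so V_ov = 1.11 − 0.515 = 0.595 V.
Assume saturation: I_D = ½ k_n V_ov² = 0.5 × 1.3 × 0.595² = 0.23 mA, giving V_DS = V_DD − I_D R_D = 2.4 − 0.23 × 29.8 = -4.46 V.
But -4.46 V < V_ov = 0.595 V, so the device is actually in triode.
In triode I_D = k_n[V_ov V_DS − ½ V_DS²] and I_D = (V_DD − V_DS)/R_D. Equating: 19.4 V_DS² − 24.05 V_DS + 2.4 = 0, giving V_DS = 0.109 V (the root below V_ov).
I_D = (2.4 − 0.109) / 29.8 = 0.0769 mA.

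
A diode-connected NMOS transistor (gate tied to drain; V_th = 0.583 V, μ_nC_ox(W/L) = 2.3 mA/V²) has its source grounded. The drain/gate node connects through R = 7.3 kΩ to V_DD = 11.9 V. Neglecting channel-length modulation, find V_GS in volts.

With gate tied to drain, V_GS = V_DS ≥ V_GS − V_th, so the device is in saturation.
KCL at the drain: ½ k_n (V_GS − V_th)² = (V_DD − V_GS)/R.
Let x = V_GS − 0.583. Then 8.39 x² + x − 11.32 = 0, giving x = 1.1 V (positive root), so V_GS = 1.69 V.
I_D = (V_DD − V_GS)/R = (11.9 − 1.69) / 7.3 = 1.4 mA.

V_GS = 1.69 V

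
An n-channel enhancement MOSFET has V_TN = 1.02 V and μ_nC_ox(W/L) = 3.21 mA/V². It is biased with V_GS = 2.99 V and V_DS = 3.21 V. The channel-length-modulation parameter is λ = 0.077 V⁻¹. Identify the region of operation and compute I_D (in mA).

Saturation; I_D = 7.77 mA

V_ov = V_GS − V_TN = 2.99 − 1.02 = 1.97 V.
Since V_DS = 3.21 V ≥ V_ov = 1.97 V, the device is in saturation.
I_D = ½ k_n V_ov² (1 + λ V_DS) = 0.5 × 3.21 × 1.97² × (1 + 0.077 × 3.21) = 7.77 mA.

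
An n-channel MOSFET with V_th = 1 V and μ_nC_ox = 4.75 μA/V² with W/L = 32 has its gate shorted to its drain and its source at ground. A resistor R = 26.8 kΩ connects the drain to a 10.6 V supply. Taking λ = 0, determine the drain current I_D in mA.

I_D = 0.286 mA

With gate tied to drain, V_GS = V_DS ≥ V_GS − V_th, so the device is in saturation.
k_n = μ_nC_ox · (W/L) = 0.152 mA/V².
KCL at the drain: ½ k_n (V_GS − V_th)² = (V_DD − V_GS)/R.
Let x = V_GS − 1. Then 2.04 x² + x − 9.6 = 0, giving x = 1.94 V (positive root), so V_GS = 2.94 V.
I_D = (V_DD − V_GS)/R = (10.6 − 2.94) / 26.8 = 0.286 mA.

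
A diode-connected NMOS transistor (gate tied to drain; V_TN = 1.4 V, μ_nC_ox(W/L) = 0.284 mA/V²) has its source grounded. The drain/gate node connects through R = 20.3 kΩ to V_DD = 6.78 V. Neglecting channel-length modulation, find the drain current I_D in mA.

With gate tied to drain, V_GS = V_DS ≥ V_GS − V_TN, so the device is in saturation.
KCL at the drain: ½ k_n (V_GS − V_TN)² = (V_DD − V_GS)/R.
Let x = V_GS − 1.4. Then 2.88 x² + x − 5.38 = 0, giving x = 1.2 V (positive root), so V_GS = 2.6 V.
I_D = (V_DD − V_GS)/R = (6.78 − 2.6) / 20.3 = 0.206 mA.

I_D = 0.206 mA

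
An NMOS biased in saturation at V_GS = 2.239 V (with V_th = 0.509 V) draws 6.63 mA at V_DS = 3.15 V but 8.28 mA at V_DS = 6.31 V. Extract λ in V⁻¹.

λ = 0.105 V⁻¹

With V_GS fixed, I_D ∝ (1 + λ V_DS) in saturation, so I_D2/I_D1 = (1 + λ V_DS2)/(1 + λ V_DS1).
8.28/6.63 = 1.249 = (1 + 6.31 λ)/(1 + 3.15 λ).
Solving: λ (I_D1 V_DS2 − I_D2 V_DS1) = I_D2 − I_D1, so λ = (8.28 − 6.63) / (6.63 × 6.31 − 8.28 × 3.15) = 1.65 / 15.8 = 0.105 V⁻¹.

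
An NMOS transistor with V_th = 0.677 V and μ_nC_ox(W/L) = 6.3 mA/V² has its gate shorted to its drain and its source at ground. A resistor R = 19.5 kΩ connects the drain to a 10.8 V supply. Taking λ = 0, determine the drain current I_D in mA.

With gate tied to drain, V_GS = V_DS ≥ V_GS − V_th, so the device is in saturation.
KCL at the drain: ½ k_n (V_GS − V_th)² = (V_DD − V_GS)/R.
Let x = V_GS − 0.677. Then 61.4 x² + x − 10.12 = 0, giving x = 0.398 V (positive root), so V_GS = 1.07 V.
I_D = (V_DD − V_GS)/R = (10.8 − 1.07) / 19.5 = 0.499 mA.

I_D = 0.499 mA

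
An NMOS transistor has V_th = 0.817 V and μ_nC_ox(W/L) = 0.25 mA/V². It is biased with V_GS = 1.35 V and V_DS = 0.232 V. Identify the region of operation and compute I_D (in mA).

Triode; I_D = 0.0242 mA

V_ov = V_GS − V_th = 1.35 − 0.817 = 0.533 V.
Since V_DS = 0.232 V < V_ov = 0.533 V, the device is in the triode region.
I_D = k_n [V_ov · V_DS − ½ V_DS²] = 0.25 × [0.533 × 0.232 − 0.5 × 0.232²] = 0.0242 mA.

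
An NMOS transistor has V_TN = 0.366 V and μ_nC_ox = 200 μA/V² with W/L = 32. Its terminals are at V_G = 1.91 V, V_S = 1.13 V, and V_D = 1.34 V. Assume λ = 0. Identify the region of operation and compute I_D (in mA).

Triode; I_D = 0.415 mA

V_GS = V_G − V_S = 1.91 − 1.13 = 0.78 V; V_DS = V_D − V_S = 1.34 − 1.13 = 0.21 V.
k_n = μ_nC_ox · (W/L) = 6.4 mA/V².
V_ov = V_GS − V_TN = 0.78 − 0.366 = 0.414 V.
Since V_DS = 0.21 V < V_ov = 0.414 V, the device is in the triode region.
I_D = k_n [V_ov · V_DS − ½ V_DS²] = 6.4 × [0.414 × 0.21 − 0.5 × 0.21²] = 0.415 mA.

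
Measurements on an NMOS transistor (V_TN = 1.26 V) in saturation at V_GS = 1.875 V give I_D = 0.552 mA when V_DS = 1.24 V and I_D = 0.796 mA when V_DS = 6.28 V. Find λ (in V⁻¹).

λ = 0.0984 V⁻¹

With V_GS fixed, I_D ∝ (1 + λ V_DS) in saturation, so I_D2/I_D1 = (1 + λ V_DS2)/(1 + λ V_DS1).
0.796/0.552 = 1.442 = (1 + 6.28 λ)/(1 + 1.24 λ).
Solving: λ (I_D1 V_DS2 − I_D2 V_DS1) = I_D2 − I_D1, so λ = (0.796 − 0.552) / (0.552 × 6.28 − 0.796 × 1.24) = 0.244 / 2.48 = 0.0984 V⁻¹.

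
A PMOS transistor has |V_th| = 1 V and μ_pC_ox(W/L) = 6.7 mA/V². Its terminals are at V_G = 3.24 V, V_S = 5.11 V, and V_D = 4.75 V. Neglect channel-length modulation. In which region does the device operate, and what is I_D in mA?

Triode; I_D = 1.66 mA

V_SG = V_S − V_G = 5.11 − 3.24 = 1.87 V; V_SD = V_S − V_D = 5.11 − 4.75 = 0.36 V.
V_ov = V_SG − |V_th| = 1.87 − 1 = 0.87 V.
Since V_SD = 0.36 V < V_ov = 0.87 V, the device is in the triode region.
I_D = k_p [V_ov · V_SD − ½ V_SD²] = 6.7 × [0.87 × 0.36 − 0.5 × 0.36²] = 1.66 mA.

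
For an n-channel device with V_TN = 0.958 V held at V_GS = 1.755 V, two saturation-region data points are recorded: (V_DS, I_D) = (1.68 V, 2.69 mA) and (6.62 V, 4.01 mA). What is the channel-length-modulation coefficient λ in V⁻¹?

With V_GS fixed, I_D ∝ (1 + λ V_DS) in saturation, so I_D2/I_D1 = (1 + λ V_DS2)/(1 + λ V_DS1).
4.01/2.69 = 1.491 = (1 + 6.62 λ)/(1 + 1.68 λ).
Solving: λ (I_D1 V_DS2 − I_D2 V_DS1) = I_D2 − I_D1, so λ = (4.01 − 2.69) / (2.69 × 6.62 − 4.01 × 1.68) = 1.32 / 11.1 = 0.119 V⁻¹.

λ = 0.119 V⁻¹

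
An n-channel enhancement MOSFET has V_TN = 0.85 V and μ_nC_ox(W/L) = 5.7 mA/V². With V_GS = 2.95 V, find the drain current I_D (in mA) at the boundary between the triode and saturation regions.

I_D = 12.6 mA

At the boundary V_DS = V_ov = V_GS − V_TN = 2.95 − 0.85 = 2.1 V.
I_D = ½ k_n V_ov² = 0.5 × 5.7 × 2.1² = 12.6 mA.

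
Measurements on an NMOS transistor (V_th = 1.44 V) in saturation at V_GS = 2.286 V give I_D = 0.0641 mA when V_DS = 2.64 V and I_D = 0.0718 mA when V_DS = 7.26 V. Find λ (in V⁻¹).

With V_GS fixed, I_D ∝ (1 + λ V_DS) in saturation, so I_D2/I_D1 = (1 + λ V_DS2)/(1 + λ V_DS1).
0.0718/0.0641 = 1.12 = (1 + 7.26 λ)/(1 + 2.64 λ).
Solving: λ (I_D1 V_DS2 − I_D2 V_DS1) = I_D2 − I_D1, so λ = (0.0718 − 0.0641) / (0.0641 × 7.26 − 0.0718 × 2.64) = 0.0077 / 0.276 = 0.0279 V⁻¹.

λ = 0.0279 V⁻¹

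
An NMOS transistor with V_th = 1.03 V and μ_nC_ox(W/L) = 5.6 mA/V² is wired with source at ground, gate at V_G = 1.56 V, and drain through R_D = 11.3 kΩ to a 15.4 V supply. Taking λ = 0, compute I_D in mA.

V_GS = V_G = 1.56 V, so V_ov = 1.56 − 1.03 = 0.53 V.
Assume saturation: I_D = ½ k_n V_ov² = 0.5 × 5.6 × 0.53² = 0.787 mA, giving V_DS = V_DD − I_D R_D = 15.4 − 0.787 × 11.3 = 6.51 V.
V_DS = 6.51 V ≥ V_ov = 0.53 V, confirming saturation.

I_D = 0.787 mA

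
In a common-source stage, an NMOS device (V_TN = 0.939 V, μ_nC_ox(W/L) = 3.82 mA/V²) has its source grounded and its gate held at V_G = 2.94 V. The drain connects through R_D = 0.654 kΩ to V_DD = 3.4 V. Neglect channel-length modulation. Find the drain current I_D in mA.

V_GS = V_G = 2.94 V, so V_ov = 2.94 − 0.939 = 2 V.
Assume saturation: I_D = ½ k_n V_ov² = 0.5 × 3.82 × 2² = 7.65 mA, giving V_DS = V_DD − I_D R_D = 3.4 − 7.65 × 0.654 = -1.6 V.
But -1.6 V < V_ov = 2 V, so the device is actually in triode.
In triode I_D = k_n[V_ov V_DS − ½ V_DS²] and I_D = (V_DD − V_DS)/R_D. Equating: 1.25 V_DS² − 5.999 V_DS + 3.4 = 0, giving V_DS = 0.656 V (the root below V_ov).
I_D = (3.4 − 0.656) / 0.654 = 4.19 mA.

I_D = 4.19 mA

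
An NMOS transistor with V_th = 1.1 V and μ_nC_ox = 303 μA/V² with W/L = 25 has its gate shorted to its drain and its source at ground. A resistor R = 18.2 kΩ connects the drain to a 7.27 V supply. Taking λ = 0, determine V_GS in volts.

V_GS = 1.39 V

With gate tied to drain, V_GS = V_DS ≥ V_GS − V_th, so the device is in saturation.
k_n = μ_nC_ox · (W/L) = 7.575 mA/V².
KCL at the drain: ½ k_n (V_GS − V_th)² = (V_DD − V_GS)/R.
Let x = V_GS − 1.1. Then 68.9 x² + x − 6.17 = 0, giving x = 0.292 V (positive root), so V_GS = 1.39 V.
I_D = (V_DD − V_GS)/R = (7.27 − 1.39) / 18.2 = 0.323 mA.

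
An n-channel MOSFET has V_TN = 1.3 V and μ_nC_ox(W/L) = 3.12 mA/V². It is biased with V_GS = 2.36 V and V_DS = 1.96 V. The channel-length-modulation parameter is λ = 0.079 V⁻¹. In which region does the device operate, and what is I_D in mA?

Saturation; I_D = 2.02 mA

V_ov = V_GS − V_TN = 2.36 − 1.3 = 1.06 V.
Since V_DS = 1.96 V ≥ V_ov = 1.06 V, the device is in saturation.
I_D = ½ k_n V_ov² (1 + λ V_DS) = 0.5 × 3.12 × 1.06² × (1 + 0.079 × 1.96) = 2.02 mA.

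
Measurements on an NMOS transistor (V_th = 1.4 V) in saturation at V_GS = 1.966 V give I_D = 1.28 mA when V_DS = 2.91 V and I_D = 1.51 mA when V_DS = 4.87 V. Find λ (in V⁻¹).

With V_GS fixed, I_D ∝ (1 + λ V_DS) in saturation, so I_D2/I_D1 = (1 + λ V_DS2)/(1 + λ V_DS1).
1.51/1.28 = 1.18 = (1 + 4.87 λ)/(1 + 2.91 λ).
Solving: λ (I_D1 V_DS2 − I_D2 V_DS1) = I_D2 − I_D1, so λ = (1.51 − 1.28) / (1.28 × 4.87 − 1.51 × 2.91) = 0.23 / 1.84 = 0.125 V⁻¹.

λ = 0.125 V⁻¹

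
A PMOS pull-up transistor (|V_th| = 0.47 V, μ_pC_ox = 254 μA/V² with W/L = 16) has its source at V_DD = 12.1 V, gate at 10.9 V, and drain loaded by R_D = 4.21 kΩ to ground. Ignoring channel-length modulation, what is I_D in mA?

V_SG = V_DD − V_G = 12.1 − 10.9 = 1.2 V, so V_ov = 1.2 − 0.47 = 0.73 V.
k_p = μ_pC_ox · (W/L) = 4.064 mA/V².
Assume saturation: I_D = ½ k_p V_ov² = 0.5 × 4.064 × 0.73² = 1.08 mA, giving V_SD = V_DD − I_D R_D = 12.1 − 1.08 × 4.21 = 7.54 V.
V_SD = 7.54 V ≥ V_ov = 0.73 V, confirming saturation.

I_D = 1.08 mA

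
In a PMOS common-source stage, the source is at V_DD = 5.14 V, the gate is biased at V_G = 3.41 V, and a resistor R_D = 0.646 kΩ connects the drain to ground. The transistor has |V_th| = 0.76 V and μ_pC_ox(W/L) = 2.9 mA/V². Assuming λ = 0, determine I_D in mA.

V_SG = V_DD − V_G = 5.14 − 3.41 = 1.73 V, so V_ov = 1.73 − 0.76 = 0.97 V.
Assume saturation: I_D = ½ k_p V_ov² = 0.5 × 2.9 × 0.97² = 1.36 mA, giving V_SD = V_DD − I_D R_D = 5.14 − 1.36 × 0.646 = 4.26 V.
V_SD = 4.26 V ≥ V_ov = 0.97 V, confirming saturation.

I_D = 1.36 mA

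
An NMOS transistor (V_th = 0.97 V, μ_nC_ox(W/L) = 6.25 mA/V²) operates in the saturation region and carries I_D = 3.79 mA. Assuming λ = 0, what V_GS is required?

In saturation I_D = ½ k_n (V_GS − V_th)², so V_GS − V_th = √(2 I_D / k_n) = √(2 × 3.79 / 6.25) = 1.1 V.
V_GS = 0.97 + 1.1 = 2.07 V.

V_GS = 2.07 V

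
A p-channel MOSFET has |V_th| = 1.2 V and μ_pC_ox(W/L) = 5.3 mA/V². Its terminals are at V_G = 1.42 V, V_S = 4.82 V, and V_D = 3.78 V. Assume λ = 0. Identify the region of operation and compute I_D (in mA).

Triode; I_D = 9.26 mA

V_SG = V_S − V_G = 4.82 − 1.42 = 3.4 V; V_SD = V_S − V_D = 4.82 − 3.78 = 1.04 V.
V_ov = V_SG − |V_th| = 3.4 − 1.2 = 2.2 V.
Since V_SD = 1.04 V < V_ov = 2.2 V, the device is in the triode region.
I_D = k_p [V_ov · V_SD − ½ V_SD²] = 5.3 × [2.2 × 1.04 − 0.5 × 1.04²] = 9.26 mA.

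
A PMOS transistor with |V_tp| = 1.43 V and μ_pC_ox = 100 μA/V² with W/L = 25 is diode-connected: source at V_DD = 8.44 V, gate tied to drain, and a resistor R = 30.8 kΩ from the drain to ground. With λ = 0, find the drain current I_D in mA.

With gate tied to drain, V_SG = V_SD ≥ V_SG − |V_tp|, so the device is in saturation.
k_p = μ_pC_ox · (W/L) = 2.5 mA/V².
KCL at the drain: ½ k_p (V_SG − |V_tp|)² = (V_DD − V_SG)/R.
Let x = V_SG − 1.43. Then 38.5 x² + x − 7.01 = 0, giving x = 0.414 V (positive root), so V_SG = 1.84 V.
I_D = (V_DD − V_SG)/R = (8.44 − 1.84) / 30.8 = 0.214 mA.

I_D = 0.214 mA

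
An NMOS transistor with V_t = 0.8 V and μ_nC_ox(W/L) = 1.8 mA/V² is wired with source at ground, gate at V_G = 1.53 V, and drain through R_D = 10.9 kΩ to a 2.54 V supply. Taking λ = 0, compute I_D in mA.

V_GS = V_G = 1.53 V, so V_ov = 1.53 − 0.8 = 0.73 V.
Assume saturation: I_D = ½ k_n V_ov² = 0.5 × 1.8 × 0.73² = 0.48 mA, giving V_DS = V_DD − I_D R_D = 2.54 − 0.48 × 10.9 = -2.69 V.
But -2.69 V < V_ov = 0.73 V, so the device is actually in triode.
In triode I_D = k_n[V_ov V_DS − ½ V_DS²] and I_D = (V_DD − V_DS)/R_D. Equating: 9.81 V_DS² − 15.32 V_DS + 2.54 = 0, giving V_DS = 0.189 V (the root below V_ov).
I_D = (2.54 − 0.189) / 10.9 = 0.216 mA.

I_D = 0.216 mA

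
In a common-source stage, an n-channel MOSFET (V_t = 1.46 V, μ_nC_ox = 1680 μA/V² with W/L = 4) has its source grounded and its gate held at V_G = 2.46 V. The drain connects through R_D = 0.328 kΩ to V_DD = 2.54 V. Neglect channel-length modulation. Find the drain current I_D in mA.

V_GS = V_G = 2.46 V, so V_ov = 2.46 − 1.46 = 1 V.
k_n = μ_nC_ox · (W/L) = 6.72 mA/V².
Assume saturation: I_D = ½ k_n V_ov² = 0.5 × 6.72 × 1² = 3.36 mA, giving V_DS = V_DD − I_D R_D = 2.54 − 3.36 × 0.328 = 1.44 V.
V_DS = 1.44 V ≥ V_ov = 1 V, confirming saturation.

I_D = 3.36 mA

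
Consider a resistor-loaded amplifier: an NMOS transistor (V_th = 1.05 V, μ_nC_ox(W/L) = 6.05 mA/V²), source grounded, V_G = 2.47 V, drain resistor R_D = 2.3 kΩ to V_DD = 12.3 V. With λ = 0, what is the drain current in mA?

I_D = 4.99 mA

V_GS = V_G = 2.47 V, so V_ov = 2.47 − 1.05 = 1.42 V.
Assume saturation: I_D = ½ k_n V_ov² = 0.5 × 6.05 × 1.42² = 6.1 mA, giving V_DS = V_DD − I_D R_D = 12.3 − 6.1 × 2.3 = -1.73 V.
But -1.73 V < V_ov = 1.42 V, so the device is actually in triode.
In triode I_D = k_n[V_ov V_DS − ½ V_DS²] and I_D = (V_DD − V_DS)/R_D. Equating: 6.96 V_DS² − 20.76 V_DS + 12.3 = 0, giving V_DS = 0.815 V (the root below V_ov).
I_D = (12.3 − 0.815) / 2.3 = 4.99 mA.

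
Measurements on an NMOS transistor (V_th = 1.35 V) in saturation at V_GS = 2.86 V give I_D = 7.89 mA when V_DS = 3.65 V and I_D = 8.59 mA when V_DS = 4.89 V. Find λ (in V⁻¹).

λ = 0.0968 V⁻¹

With V_GS fixed, I_D ∝ (1 + λ V_DS) in saturation, so I_D2/I_D1 = (1 + λ V_DS2)/(1 + λ V_DS1).
8.59/7.89 = 1.089 = (1 + 4.89 λ)/(1 + 3.65 λ).
Solving: λ (I_D1 V_DS2 − I_D2 V_DS1) = I_D2 − I_D1, so λ = (8.59 − 7.89) / (7.89 × 4.89 − 8.59 × 3.65) = 0.7 / 7.23 = 0.0968 V⁻¹.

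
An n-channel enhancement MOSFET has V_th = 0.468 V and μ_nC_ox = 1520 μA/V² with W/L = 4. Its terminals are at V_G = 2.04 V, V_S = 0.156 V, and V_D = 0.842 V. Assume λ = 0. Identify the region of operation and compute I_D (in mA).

Triode; I_D = 4.48 mA

V_GS = V_G − V_S = 2.04 − 0.156 = 1.88 V; V_DS = V_D − V_S = 0.842 − 0.156 = 0.686 V.
k_n = μ_nC_ox · (W/L) = 6.08 mA/V².
V_ov = V_GS − V_th = 1.88 − 0.468 = 1.42 V.
Since V_DS = 0.686 V < V_ov = 1.42 V, the device is in the triode region.
I_D = k_n [V_ov · V_DS − ½ V_DS²] = 6.08 × [1.42 × 0.686 − 0.5 × 0.686²] = 4.48 mA.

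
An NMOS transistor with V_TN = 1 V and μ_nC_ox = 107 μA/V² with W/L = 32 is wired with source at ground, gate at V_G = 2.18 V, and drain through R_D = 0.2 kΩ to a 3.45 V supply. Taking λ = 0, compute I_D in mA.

V_GS = V_G = 2.18 V, so V_ov = 2.18 − 1 = 1.18 V.
k_n = μ_nC_ox · (W/L) = 3.424 mA/V².
Assume saturation: I_D = ½ k_n V_ov² = 0.5 × 3.424 × 1.18² = 2.38 mA, giving V_DS = V_DD − I_D R_D = 3.45 − 2.38 × 0.2 = 2.97 V.
V_DS = 2.97 V ≥ V_ov = 1.18 V, confirming saturation.

I_D = 2.38 mA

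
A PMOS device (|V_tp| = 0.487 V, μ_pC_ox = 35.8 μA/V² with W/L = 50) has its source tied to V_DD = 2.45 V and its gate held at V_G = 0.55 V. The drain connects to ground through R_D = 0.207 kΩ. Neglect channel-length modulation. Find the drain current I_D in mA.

I_D = 1.79 mA

V_SG = V_DD − V_G = 2.45 − 0.55 = 1.9 V, so V_ov = 1.9 − 0.487 = 1.41 V.
k_p = μ_pC_ox · (W/L) = 1.79 mA/V².
Assume saturation: I_D = ½ k_p V_ov² = 0.5 × 1.79 × 1.41² = 1.79 mA, giving V_SD = V_DD − I_D R_D = 2.45 − 1.79 × 0.207 = 2.08 V.
V_SD = 2.08 V ≥ V_ov = 1.41 V, confirming saturation.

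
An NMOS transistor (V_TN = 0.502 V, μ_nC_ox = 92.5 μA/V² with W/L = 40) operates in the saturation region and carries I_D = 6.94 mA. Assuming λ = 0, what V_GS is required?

V_GS = 2.44 V

k_n = μ_nC_ox · (W/L) = 3.7 mA/V².
In saturation I_D = ½ k_n (V_GS − V_TN)², so V_GS − V_TN = √(2 I_D / k_n) = √(2 × 6.94 / 3.7) = 1.94 V.
V_GS = 0.502 + 1.94 = 2.44 V.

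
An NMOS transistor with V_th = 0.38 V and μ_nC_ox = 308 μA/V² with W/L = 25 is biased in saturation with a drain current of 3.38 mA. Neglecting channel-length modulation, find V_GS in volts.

k_n = μ_nC_ox · (W/L) = 7.7 mA/V².
In saturation I_D = ½ k_n (V_GS − V_th)², so V_GS − V_th = √(2 I_D / k_n) = √(2 × 3.38 / 7.7) = 0.937 V.
V_GS = 0.38 + 0.937 = 1.32 V.

V_GS = 1.32 V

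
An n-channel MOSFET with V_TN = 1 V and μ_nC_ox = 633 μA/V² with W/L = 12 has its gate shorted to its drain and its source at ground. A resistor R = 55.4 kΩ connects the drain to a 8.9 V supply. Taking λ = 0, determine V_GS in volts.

With gate tied to drain, V_GS = V_DS ≥ V_GS − V_TN, so the device is in saturation.
k_n = μ_nC_ox · (W/L) = 7.596 mA/V².
KCL at the drain: ½ k_n (V_GS − V_TN)² = (V_DD − V_GS)/R.
Let x = V_GS − 1. Then 210 x² + x − 7.9 = 0, giving x = 0.191 V (positive root), so V_GS = 1.19 V.
I_D = (V_DD − V_GS)/R = (8.9 − 1.19) / 55.4 = 0.139 mA.

V_GS = 1.19 V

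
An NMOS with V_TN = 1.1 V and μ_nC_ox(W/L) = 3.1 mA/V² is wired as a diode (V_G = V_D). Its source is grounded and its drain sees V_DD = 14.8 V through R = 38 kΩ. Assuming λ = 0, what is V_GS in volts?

V_GS = 1.57 V

With gate tied to drain, V_GS = V_DS ≥ V_GS − V_TN, so the device is in saturation.
KCL at the drain: ½ k_n (V_GS − V_TN)² = (V_DD − V_GS)/R.
Let x = V_GS − 1.1. Then 58.9 x² + x − 13.7 = 0, giving x = 0.474 V (positive root), so V_GS = 1.57 V.
I_D = (V_DD − V_GS)/R = (14.8 − 1.57) / 38 = 0.348 mA.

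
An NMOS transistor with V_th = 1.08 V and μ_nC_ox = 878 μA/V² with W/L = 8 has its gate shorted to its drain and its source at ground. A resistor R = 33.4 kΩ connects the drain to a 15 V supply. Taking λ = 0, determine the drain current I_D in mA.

With gate tied to drain, V_GS = V_DS ≥ V_GS − V_th, so the device is in saturation.
k_n = μ_nC_ox · (W/L) = 7.024 mA/V².
KCL at the drain: ½ k_n (V_GS − V_th)² = (V_DD − V_GS)/R.
Let x = V_GS − 1.08. Then 117 x² + x − 13.92 = 0, giving x = 0.34 V (positive root), so V_GS = 1.42 V.
I_D = (V_DD − V_GS)/R = (15 − 1.42) / 33.4 = 0.407 mA.

I_D = 0.407 mA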